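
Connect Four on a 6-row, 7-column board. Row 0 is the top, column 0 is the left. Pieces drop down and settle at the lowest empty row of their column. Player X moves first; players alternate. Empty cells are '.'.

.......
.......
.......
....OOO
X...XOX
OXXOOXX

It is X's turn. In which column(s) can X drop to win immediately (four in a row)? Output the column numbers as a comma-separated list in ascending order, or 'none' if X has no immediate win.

Answer: none

Derivation:
col 0: drop X → no win
col 1: drop X → no win
col 2: drop X → no win
col 3: drop X → no win
col 4: drop X → no win
col 5: drop X → no win
col 6: drop X → no win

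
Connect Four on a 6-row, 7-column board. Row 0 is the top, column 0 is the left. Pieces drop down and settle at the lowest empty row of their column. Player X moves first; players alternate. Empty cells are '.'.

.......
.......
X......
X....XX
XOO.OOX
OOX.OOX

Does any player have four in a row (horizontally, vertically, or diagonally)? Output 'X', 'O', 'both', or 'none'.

none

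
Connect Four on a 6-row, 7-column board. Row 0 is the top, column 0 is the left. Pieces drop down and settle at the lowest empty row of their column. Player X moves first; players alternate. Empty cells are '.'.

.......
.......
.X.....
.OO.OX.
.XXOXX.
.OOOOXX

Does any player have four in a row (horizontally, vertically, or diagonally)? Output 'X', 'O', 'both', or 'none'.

O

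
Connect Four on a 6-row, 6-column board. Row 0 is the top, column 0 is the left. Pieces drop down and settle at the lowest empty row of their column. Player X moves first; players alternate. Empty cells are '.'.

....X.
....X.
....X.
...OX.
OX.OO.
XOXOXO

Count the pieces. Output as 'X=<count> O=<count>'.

X=8 O=7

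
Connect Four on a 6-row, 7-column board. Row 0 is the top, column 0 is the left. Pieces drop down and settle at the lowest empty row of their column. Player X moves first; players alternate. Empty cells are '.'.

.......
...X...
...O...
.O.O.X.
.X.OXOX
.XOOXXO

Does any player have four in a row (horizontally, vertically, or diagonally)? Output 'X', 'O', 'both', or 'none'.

O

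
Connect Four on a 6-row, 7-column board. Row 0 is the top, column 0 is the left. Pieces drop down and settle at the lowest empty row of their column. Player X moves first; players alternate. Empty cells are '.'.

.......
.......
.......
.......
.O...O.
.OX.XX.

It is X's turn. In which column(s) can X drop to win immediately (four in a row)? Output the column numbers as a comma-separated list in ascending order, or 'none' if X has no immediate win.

Answer: 3

Derivation:
col 0: drop X → no win
col 1: drop X → no win
col 2: drop X → no win
col 3: drop X → WIN!
col 4: drop X → no win
col 5: drop X → no win
col 6: drop X → no win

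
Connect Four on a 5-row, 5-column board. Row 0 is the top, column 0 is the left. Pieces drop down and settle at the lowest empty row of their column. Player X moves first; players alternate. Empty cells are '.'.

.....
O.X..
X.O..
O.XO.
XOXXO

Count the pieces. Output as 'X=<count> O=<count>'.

X=6 O=6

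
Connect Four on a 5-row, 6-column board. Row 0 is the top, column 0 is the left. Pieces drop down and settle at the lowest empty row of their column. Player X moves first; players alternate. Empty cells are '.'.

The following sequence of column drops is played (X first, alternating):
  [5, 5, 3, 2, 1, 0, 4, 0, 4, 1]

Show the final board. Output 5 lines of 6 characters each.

Move 1: X drops in col 5, lands at row 4
Move 2: O drops in col 5, lands at row 3
Move 3: X drops in col 3, lands at row 4
Move 4: O drops in col 2, lands at row 4
Move 5: X drops in col 1, lands at row 4
Move 6: O drops in col 0, lands at row 4
Move 7: X drops in col 4, lands at row 4
Move 8: O drops in col 0, lands at row 3
Move 9: X drops in col 4, lands at row 3
Move 10: O drops in col 1, lands at row 3

Answer: ......
......
......
OO..XO
OXOXXX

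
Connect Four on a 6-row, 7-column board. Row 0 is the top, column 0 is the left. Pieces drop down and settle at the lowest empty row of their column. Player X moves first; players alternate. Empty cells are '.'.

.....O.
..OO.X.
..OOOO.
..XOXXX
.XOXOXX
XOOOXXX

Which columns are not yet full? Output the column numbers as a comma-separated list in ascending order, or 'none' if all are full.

Answer: 0,1,2,3,4,6

Derivation:
col 0: top cell = '.' → open
col 1: top cell = '.' → open
col 2: top cell = '.' → open
col 3: top cell = '.' → open
col 4: top cell = '.' → open
col 5: top cell = 'O' → FULL
col 6: top cell = '.' → open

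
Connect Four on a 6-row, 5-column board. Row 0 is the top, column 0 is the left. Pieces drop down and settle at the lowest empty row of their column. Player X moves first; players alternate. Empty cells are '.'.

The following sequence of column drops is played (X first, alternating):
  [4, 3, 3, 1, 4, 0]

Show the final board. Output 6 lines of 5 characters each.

Answer: .....
.....
.....
.....
...XX
OO.OX

Derivation:
Move 1: X drops in col 4, lands at row 5
Move 2: O drops in col 3, lands at row 5
Move 3: X drops in col 3, lands at row 4
Move 4: O drops in col 1, lands at row 5
Move 5: X drops in col 4, lands at row 4
Move 6: O drops in col 0, lands at row 5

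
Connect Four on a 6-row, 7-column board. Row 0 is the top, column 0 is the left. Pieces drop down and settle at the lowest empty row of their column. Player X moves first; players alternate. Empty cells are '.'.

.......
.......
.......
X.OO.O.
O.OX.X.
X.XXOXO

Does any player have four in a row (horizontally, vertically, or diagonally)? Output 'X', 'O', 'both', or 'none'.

none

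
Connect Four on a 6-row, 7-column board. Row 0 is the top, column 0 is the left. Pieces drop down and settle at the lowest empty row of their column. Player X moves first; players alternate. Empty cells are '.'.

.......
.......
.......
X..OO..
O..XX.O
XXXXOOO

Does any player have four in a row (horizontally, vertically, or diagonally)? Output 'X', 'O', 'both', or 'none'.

X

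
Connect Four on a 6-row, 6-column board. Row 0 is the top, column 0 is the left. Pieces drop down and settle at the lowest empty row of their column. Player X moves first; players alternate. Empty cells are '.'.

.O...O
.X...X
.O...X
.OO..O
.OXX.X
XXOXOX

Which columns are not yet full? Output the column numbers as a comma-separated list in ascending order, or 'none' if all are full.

col 0: top cell = '.' → open
col 1: top cell = 'O' → FULL
col 2: top cell = '.' → open
col 3: top cell = '.' → open
col 4: top cell = '.' → open
col 5: top cell = 'O' → FULL

Answer: 0,2,3,4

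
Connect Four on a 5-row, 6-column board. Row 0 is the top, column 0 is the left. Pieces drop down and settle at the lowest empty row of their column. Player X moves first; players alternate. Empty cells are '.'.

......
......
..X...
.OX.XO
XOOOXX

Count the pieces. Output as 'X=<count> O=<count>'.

X=6 O=5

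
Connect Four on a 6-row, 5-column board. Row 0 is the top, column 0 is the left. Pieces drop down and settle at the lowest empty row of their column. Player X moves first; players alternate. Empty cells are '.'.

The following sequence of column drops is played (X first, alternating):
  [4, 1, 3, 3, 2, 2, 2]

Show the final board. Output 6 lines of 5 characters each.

Move 1: X drops in col 4, lands at row 5
Move 2: O drops in col 1, lands at row 5
Move 3: X drops in col 3, lands at row 5
Move 4: O drops in col 3, lands at row 4
Move 5: X drops in col 2, lands at row 5
Move 6: O drops in col 2, lands at row 4
Move 7: X drops in col 2, lands at row 3

Answer: .....
.....
.....
..X..
..OO.
.OXXX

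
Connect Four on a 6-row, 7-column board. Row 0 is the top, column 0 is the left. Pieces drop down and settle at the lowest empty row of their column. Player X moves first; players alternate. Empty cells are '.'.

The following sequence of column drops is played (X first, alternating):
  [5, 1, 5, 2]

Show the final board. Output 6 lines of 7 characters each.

Answer: .......
.......
.......
.......
.....X.
.OO..X.

Derivation:
Move 1: X drops in col 5, lands at row 5
Move 2: O drops in col 1, lands at row 5
Move 3: X drops in col 5, lands at row 4
Move 4: O drops in col 2, lands at row 5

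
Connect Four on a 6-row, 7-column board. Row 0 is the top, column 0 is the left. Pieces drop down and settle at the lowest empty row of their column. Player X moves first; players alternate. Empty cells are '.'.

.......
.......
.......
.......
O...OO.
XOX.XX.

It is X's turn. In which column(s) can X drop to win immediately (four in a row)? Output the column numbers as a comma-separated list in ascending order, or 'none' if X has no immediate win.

Answer: 3

Derivation:
col 0: drop X → no win
col 1: drop X → no win
col 2: drop X → no win
col 3: drop X → WIN!
col 4: drop X → no win
col 5: drop X → no win
col 6: drop X → no win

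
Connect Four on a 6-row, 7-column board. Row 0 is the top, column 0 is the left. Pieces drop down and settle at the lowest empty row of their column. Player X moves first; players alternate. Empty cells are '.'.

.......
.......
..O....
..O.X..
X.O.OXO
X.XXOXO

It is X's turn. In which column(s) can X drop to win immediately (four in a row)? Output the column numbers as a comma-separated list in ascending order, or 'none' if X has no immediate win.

col 0: drop X → no win
col 1: drop X → WIN!
col 2: drop X → no win
col 3: drop X → no win
col 4: drop X → no win
col 5: drop X → no win
col 6: drop X → no win

Answer: 1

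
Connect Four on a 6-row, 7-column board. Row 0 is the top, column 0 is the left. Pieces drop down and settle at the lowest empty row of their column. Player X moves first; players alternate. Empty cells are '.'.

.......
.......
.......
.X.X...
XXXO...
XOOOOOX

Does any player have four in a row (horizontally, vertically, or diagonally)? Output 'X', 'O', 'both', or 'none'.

O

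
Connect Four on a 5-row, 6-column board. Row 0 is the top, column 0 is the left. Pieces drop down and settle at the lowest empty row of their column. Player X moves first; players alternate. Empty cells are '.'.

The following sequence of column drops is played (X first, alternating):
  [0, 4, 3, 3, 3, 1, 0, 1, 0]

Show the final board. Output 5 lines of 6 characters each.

Answer: ......
......
X..X..
XO.O..
XO.XO.

Derivation:
Move 1: X drops in col 0, lands at row 4
Move 2: O drops in col 4, lands at row 4
Move 3: X drops in col 3, lands at row 4
Move 4: O drops in col 3, lands at row 3
Move 5: X drops in col 3, lands at row 2
Move 6: O drops in col 1, lands at row 4
Move 7: X drops in col 0, lands at row 3
Move 8: O drops in col 1, lands at row 3
Move 9: X drops in col 0, lands at row 2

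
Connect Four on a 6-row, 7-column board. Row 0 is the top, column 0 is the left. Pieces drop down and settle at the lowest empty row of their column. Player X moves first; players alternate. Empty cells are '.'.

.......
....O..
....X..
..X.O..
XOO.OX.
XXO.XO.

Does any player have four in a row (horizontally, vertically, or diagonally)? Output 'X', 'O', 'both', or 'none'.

none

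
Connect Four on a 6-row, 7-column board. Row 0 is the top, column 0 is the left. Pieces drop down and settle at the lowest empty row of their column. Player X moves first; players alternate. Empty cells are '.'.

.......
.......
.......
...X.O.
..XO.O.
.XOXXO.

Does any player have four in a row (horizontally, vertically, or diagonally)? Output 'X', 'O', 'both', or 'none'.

none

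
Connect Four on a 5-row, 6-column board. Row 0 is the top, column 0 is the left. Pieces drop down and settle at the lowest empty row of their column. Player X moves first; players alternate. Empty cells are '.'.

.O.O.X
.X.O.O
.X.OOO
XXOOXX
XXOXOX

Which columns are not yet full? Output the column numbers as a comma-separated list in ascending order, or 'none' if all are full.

col 0: top cell = '.' → open
col 1: top cell = 'O' → FULL
col 2: top cell = '.' → open
col 3: top cell = 'O' → FULL
col 4: top cell = '.' → open
col 5: top cell = 'X' → FULL

Answer: 0,2,4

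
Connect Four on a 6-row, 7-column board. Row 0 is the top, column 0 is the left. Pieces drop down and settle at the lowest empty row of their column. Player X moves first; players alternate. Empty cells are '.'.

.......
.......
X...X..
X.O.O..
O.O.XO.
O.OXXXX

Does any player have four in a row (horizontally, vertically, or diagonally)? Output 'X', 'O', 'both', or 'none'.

X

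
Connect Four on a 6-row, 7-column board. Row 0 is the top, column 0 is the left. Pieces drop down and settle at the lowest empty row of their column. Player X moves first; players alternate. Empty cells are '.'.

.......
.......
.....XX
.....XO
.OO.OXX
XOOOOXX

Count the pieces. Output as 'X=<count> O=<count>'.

X=8 O=8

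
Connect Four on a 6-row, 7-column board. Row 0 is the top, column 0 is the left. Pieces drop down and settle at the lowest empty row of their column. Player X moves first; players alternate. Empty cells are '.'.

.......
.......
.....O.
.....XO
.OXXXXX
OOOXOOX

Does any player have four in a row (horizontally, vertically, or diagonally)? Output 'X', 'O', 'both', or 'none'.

X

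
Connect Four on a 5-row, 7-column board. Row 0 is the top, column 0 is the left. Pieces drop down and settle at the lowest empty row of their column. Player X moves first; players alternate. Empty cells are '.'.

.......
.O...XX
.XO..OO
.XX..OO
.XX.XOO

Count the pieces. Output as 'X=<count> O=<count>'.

X=8 O=8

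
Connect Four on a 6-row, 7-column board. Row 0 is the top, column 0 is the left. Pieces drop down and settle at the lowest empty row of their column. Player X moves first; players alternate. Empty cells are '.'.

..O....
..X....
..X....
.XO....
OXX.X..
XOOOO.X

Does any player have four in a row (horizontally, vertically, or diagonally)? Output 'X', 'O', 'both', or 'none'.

O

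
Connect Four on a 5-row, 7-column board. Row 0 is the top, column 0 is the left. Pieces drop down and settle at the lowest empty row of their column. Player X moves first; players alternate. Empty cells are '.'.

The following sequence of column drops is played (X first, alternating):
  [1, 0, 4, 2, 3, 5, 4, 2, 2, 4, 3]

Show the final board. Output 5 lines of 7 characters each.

Answer: .......
.......
..X.O..
..OXX..
OXOXXO.

Derivation:
Move 1: X drops in col 1, lands at row 4
Move 2: O drops in col 0, lands at row 4
Move 3: X drops in col 4, lands at row 4
Move 4: O drops in col 2, lands at row 4
Move 5: X drops in col 3, lands at row 4
Move 6: O drops in col 5, lands at row 4
Move 7: X drops in col 4, lands at row 3
Move 8: O drops in col 2, lands at row 3
Move 9: X drops in col 2, lands at row 2
Move 10: O drops in col 4, lands at row 2
Move 11: X drops in col 3, lands at row 3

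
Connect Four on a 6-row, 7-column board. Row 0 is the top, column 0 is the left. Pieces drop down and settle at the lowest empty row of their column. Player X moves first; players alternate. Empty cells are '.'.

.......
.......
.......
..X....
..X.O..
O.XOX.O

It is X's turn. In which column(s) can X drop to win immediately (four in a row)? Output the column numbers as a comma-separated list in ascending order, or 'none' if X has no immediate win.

col 0: drop X → no win
col 1: drop X → no win
col 2: drop X → WIN!
col 3: drop X → no win
col 4: drop X → no win
col 5: drop X → no win
col 6: drop X → no win

Answer: 2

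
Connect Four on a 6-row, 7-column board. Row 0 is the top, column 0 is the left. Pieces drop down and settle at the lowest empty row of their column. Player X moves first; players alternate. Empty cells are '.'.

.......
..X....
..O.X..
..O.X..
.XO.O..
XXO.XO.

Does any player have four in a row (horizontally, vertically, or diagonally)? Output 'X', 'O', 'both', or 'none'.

O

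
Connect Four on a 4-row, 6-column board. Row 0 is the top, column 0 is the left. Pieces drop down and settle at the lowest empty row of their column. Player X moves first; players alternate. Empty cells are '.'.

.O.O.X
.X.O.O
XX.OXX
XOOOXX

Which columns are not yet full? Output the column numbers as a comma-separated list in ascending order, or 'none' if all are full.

col 0: top cell = '.' → open
col 1: top cell = 'O' → FULL
col 2: top cell = '.' → open
col 3: top cell = 'O' → FULL
col 4: top cell = '.' → open
col 5: top cell = 'X' → FULL

Answer: 0,2,4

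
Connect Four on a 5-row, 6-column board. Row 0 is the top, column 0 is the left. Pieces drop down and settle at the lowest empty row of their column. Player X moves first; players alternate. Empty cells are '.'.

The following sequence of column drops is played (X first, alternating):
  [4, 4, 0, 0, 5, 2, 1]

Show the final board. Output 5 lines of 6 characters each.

Move 1: X drops in col 4, lands at row 4
Move 2: O drops in col 4, lands at row 3
Move 3: X drops in col 0, lands at row 4
Move 4: O drops in col 0, lands at row 3
Move 5: X drops in col 5, lands at row 4
Move 6: O drops in col 2, lands at row 4
Move 7: X drops in col 1, lands at row 4

Answer: ......
......
......
O...O.
XXO.XX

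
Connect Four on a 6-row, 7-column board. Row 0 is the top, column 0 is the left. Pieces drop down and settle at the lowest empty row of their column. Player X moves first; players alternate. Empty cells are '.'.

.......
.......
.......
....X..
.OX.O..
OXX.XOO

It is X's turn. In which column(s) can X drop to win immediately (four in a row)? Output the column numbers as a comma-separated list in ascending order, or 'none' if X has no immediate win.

col 0: drop X → no win
col 1: drop X → no win
col 2: drop X → no win
col 3: drop X → WIN!
col 4: drop X → no win
col 5: drop X → no win
col 6: drop X → no win

Answer: 3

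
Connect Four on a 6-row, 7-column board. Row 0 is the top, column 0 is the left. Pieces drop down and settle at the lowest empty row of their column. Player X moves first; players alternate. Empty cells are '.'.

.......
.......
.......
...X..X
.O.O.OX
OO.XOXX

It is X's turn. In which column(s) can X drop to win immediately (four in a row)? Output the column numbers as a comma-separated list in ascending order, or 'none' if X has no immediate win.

Answer: 6

Derivation:
col 0: drop X → no win
col 1: drop X → no win
col 2: drop X → no win
col 3: drop X → no win
col 4: drop X → no win
col 5: drop X → no win
col 6: drop X → WIN!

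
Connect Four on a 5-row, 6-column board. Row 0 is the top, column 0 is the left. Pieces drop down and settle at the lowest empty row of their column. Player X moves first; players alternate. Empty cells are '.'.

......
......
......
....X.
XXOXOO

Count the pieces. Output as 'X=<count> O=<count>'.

X=4 O=3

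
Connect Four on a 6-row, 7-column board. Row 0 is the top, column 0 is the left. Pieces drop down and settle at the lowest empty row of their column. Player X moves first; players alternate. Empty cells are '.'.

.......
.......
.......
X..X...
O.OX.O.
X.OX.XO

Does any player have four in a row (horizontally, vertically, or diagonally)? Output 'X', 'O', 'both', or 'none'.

none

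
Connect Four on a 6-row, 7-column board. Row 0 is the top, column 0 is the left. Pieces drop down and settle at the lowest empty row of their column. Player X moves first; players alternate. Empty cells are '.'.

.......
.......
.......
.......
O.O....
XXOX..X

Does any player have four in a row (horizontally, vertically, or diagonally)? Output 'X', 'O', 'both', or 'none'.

none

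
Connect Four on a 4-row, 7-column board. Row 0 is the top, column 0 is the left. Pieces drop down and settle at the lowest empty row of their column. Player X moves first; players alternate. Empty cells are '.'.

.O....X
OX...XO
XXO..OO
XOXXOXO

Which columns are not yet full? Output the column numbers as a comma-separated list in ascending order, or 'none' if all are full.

Answer: 0,2,3,4,5

Derivation:
col 0: top cell = '.' → open
col 1: top cell = 'O' → FULL
col 2: top cell = '.' → open
col 3: top cell = '.' → open
col 4: top cell = '.' → open
col 5: top cell = '.' → open
col 6: top cell = 'X' → FULL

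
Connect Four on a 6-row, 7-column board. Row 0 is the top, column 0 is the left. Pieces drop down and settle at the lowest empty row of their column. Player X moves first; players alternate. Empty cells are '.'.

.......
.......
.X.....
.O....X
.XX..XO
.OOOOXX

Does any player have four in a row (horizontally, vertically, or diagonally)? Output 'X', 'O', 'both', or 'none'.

O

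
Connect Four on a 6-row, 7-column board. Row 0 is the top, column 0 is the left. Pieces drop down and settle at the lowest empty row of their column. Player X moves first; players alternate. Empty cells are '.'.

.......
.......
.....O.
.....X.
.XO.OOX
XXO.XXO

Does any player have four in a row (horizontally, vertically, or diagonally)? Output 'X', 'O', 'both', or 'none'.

none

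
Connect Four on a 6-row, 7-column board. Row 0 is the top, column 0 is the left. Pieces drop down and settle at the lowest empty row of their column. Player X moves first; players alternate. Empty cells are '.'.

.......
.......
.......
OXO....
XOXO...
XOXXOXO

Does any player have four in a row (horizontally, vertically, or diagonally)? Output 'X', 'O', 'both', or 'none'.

none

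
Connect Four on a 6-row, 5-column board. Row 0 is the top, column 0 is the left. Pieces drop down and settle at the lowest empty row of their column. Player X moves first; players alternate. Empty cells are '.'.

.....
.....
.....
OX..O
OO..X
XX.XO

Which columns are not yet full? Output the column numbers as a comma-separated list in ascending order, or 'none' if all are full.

col 0: top cell = '.' → open
col 1: top cell = '.' → open
col 2: top cell = '.' → open
col 3: top cell = '.' → open
col 4: top cell = '.' → open

Answer: 0,1,2,3,4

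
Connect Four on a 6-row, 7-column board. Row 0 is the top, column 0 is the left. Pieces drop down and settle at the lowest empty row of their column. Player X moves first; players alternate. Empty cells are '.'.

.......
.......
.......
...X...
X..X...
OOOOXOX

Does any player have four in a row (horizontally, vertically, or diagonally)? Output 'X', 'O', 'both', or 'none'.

O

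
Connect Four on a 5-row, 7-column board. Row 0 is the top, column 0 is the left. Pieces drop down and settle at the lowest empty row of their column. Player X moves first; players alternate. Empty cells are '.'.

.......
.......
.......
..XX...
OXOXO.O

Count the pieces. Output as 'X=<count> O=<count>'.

X=4 O=4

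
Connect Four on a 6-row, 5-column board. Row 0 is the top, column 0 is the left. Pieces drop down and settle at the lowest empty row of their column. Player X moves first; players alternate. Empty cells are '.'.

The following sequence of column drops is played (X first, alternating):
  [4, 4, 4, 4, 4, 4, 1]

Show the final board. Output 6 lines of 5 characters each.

Answer: ....O
....X
....O
....X
....O
.X..X

Derivation:
Move 1: X drops in col 4, lands at row 5
Move 2: O drops in col 4, lands at row 4
Move 3: X drops in col 4, lands at row 3
Move 4: O drops in col 4, lands at row 2
Move 5: X drops in col 4, lands at row 1
Move 6: O drops in col 4, lands at row 0
Move 7: X drops in col 1, lands at row 5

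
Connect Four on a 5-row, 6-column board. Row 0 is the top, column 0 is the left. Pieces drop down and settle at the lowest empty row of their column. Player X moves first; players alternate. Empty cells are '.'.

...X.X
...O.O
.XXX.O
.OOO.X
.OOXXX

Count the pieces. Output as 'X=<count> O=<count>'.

X=9 O=8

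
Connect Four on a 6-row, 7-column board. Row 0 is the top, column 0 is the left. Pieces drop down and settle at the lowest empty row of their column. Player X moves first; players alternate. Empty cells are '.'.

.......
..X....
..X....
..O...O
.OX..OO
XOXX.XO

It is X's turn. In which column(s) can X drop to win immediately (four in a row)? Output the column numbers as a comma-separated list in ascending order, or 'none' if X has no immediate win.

col 0: drop X → no win
col 1: drop X → no win
col 2: drop X → no win
col 3: drop X → no win
col 4: drop X → WIN!
col 5: drop X → no win
col 6: drop X → no win

Answer: 4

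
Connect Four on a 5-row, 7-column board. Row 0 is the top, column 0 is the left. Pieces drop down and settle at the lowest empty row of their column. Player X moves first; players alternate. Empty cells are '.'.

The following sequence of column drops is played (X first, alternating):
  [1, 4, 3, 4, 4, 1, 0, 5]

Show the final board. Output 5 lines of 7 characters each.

Answer: .......
.......
....X..
.O..O..
XX.XOO.

Derivation:
Move 1: X drops in col 1, lands at row 4
Move 2: O drops in col 4, lands at row 4
Move 3: X drops in col 3, lands at row 4
Move 4: O drops in col 4, lands at row 3
Move 5: X drops in col 4, lands at row 2
Move 6: O drops in col 1, lands at row 3
Move 7: X drops in col 0, lands at row 4
Move 8: O drops in col 5, lands at row 4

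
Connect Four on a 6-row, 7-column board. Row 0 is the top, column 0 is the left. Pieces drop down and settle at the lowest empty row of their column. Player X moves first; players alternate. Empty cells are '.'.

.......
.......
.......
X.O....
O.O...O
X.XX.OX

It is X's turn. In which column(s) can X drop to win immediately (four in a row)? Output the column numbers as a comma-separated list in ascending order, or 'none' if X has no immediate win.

col 0: drop X → no win
col 1: drop X → WIN!
col 2: drop X → no win
col 3: drop X → no win
col 4: drop X → no win
col 5: drop X → no win
col 6: drop X → no win

Answer: 1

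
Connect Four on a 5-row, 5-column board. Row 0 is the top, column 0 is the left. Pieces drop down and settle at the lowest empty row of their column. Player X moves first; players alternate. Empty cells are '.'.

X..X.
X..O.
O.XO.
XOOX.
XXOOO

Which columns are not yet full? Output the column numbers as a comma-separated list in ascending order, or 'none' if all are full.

Answer: 1,2,4

Derivation:
col 0: top cell = 'X' → FULL
col 1: top cell = '.' → open
col 2: top cell = '.' → open
col 3: top cell = 'X' → FULL
col 4: top cell = '.' → open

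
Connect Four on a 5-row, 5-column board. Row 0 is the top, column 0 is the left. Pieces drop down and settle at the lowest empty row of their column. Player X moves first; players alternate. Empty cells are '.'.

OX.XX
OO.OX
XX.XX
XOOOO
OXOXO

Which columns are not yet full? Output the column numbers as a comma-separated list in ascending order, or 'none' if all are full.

Answer: 2

Derivation:
col 0: top cell = 'O' → FULL
col 1: top cell = 'X' → FULL
col 2: top cell = '.' → open
col 3: top cell = 'X' → FULL
col 4: top cell = 'X' → FULL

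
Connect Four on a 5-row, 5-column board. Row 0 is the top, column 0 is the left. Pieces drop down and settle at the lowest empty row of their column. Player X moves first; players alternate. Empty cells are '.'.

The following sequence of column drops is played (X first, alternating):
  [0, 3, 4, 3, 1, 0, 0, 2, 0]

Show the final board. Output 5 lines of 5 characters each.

Move 1: X drops in col 0, lands at row 4
Move 2: O drops in col 3, lands at row 4
Move 3: X drops in col 4, lands at row 4
Move 4: O drops in col 3, lands at row 3
Move 5: X drops in col 1, lands at row 4
Move 6: O drops in col 0, lands at row 3
Move 7: X drops in col 0, lands at row 2
Move 8: O drops in col 2, lands at row 4
Move 9: X drops in col 0, lands at row 1

Answer: .....
X....
X....
O..O.
XXOOX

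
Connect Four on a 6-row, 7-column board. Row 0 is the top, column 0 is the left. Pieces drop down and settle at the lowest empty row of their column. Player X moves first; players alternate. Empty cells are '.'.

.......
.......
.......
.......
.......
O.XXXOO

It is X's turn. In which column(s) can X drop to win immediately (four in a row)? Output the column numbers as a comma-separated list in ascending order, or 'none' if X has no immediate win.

col 0: drop X → no win
col 1: drop X → WIN!
col 2: drop X → no win
col 3: drop X → no win
col 4: drop X → no win
col 5: drop X → no win
col 6: drop X → no win

Answer: 1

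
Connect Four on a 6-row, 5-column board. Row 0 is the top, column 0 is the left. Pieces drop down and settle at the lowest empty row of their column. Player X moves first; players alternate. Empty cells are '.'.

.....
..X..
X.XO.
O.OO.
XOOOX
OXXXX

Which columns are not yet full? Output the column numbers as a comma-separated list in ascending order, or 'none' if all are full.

Answer: 0,1,2,3,4

Derivation:
col 0: top cell = '.' → open
col 1: top cell = '.' → open
col 2: top cell = '.' → open
col 3: top cell = '.' → open
col 4: top cell = '.' → open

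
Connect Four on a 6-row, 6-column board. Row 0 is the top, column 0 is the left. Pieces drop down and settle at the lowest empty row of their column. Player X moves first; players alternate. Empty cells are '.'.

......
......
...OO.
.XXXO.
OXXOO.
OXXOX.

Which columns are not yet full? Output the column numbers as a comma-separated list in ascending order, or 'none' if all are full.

Answer: 0,1,2,3,4,5

Derivation:
col 0: top cell = '.' → open
col 1: top cell = '.' → open
col 2: top cell = '.' → open
col 3: top cell = '.' → open
col 4: top cell = '.' → open
col 5: top cell = '.' → open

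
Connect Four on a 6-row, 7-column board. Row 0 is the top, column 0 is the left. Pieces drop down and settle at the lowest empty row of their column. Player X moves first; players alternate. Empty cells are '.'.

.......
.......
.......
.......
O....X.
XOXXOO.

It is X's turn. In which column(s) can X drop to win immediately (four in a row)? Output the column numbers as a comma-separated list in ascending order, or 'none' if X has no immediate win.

col 0: drop X → no win
col 1: drop X → no win
col 2: drop X → no win
col 3: drop X → no win
col 4: drop X → no win
col 5: drop X → no win
col 6: drop X → no win

Answer: none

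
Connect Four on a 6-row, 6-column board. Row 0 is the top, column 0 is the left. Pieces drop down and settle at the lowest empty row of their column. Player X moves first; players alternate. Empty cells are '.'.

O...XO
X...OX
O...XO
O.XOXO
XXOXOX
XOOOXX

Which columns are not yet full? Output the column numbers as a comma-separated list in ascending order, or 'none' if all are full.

col 0: top cell = 'O' → FULL
col 1: top cell = '.' → open
col 2: top cell = '.' → open
col 3: top cell = '.' → open
col 4: top cell = 'X' → FULL
col 5: top cell = 'O' → FULL

Answer: 1,2,3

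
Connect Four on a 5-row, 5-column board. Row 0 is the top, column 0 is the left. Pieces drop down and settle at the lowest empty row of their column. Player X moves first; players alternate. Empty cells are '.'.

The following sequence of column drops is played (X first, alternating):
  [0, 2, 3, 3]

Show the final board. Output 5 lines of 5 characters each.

Answer: .....
.....
.....
...O.
X.OX.

Derivation:
Move 1: X drops in col 0, lands at row 4
Move 2: O drops in col 2, lands at row 4
Move 3: X drops in col 3, lands at row 4
Move 4: O drops in col 3, lands at row 3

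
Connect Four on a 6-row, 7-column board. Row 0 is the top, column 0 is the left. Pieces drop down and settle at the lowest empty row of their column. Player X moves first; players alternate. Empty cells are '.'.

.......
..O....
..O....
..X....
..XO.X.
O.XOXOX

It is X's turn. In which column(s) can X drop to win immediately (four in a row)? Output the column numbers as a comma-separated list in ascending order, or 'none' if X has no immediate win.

Answer: none

Derivation:
col 0: drop X → no win
col 1: drop X → no win
col 2: drop X → no win
col 3: drop X → no win
col 4: drop X → no win
col 5: drop X → no win
col 6: drop X → no win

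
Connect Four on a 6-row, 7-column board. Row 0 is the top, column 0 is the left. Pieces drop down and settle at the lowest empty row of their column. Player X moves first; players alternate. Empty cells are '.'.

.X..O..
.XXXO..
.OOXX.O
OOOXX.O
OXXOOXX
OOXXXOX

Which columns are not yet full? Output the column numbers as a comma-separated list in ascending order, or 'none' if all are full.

Answer: 0,2,3,5,6

Derivation:
col 0: top cell = '.' → open
col 1: top cell = 'X' → FULL
col 2: top cell = '.' → open
col 3: top cell = '.' → open
col 4: top cell = 'O' → FULL
col 5: top cell = '.' → open
col 6: top cell = '.' → open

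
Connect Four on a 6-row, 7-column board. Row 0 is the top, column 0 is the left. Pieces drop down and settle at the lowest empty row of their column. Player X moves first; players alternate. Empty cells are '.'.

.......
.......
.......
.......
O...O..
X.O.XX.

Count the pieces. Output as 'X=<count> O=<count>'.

X=3 O=3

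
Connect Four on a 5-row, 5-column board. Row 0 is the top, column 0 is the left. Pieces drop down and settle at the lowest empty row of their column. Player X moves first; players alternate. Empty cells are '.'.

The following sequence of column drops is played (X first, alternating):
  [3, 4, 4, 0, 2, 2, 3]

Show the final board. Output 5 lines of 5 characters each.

Answer: .....
.....
.....
..OXX
O.XXO

Derivation:
Move 1: X drops in col 3, lands at row 4
Move 2: O drops in col 4, lands at row 4
Move 3: X drops in col 4, lands at row 3
Move 4: O drops in col 0, lands at row 4
Move 5: X drops in col 2, lands at row 4
Move 6: O drops in col 2, lands at row 3
Move 7: X drops in col 3, lands at row 3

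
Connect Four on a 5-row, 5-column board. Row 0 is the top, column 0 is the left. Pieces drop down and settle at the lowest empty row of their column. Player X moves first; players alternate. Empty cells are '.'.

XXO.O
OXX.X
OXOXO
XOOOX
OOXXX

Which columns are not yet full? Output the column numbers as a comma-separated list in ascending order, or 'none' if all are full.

col 0: top cell = 'X' → FULL
col 1: top cell = 'X' → FULL
col 2: top cell = 'O' → FULL
col 3: top cell = '.' → open
col 4: top cell = 'O' → FULL

Answer: 3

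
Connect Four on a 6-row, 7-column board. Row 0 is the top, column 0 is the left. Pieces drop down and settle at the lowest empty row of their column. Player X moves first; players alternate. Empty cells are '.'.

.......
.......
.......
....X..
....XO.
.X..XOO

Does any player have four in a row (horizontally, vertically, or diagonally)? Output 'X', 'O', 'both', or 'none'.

none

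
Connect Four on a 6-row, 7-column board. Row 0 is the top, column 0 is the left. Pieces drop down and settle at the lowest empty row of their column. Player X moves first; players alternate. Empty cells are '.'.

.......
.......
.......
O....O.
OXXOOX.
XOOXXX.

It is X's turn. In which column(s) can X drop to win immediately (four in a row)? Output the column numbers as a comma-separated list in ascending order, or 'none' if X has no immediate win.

col 0: drop X → no win
col 1: drop X → no win
col 2: drop X → no win
col 3: drop X → no win
col 4: drop X → no win
col 5: drop X → no win
col 6: drop X → WIN!

Answer: 6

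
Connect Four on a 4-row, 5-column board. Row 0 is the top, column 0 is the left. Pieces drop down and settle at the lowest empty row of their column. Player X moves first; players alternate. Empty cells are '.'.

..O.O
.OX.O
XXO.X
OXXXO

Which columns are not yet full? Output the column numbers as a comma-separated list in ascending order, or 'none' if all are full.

Answer: 0,1,3

Derivation:
col 0: top cell = '.' → open
col 1: top cell = '.' → open
col 2: top cell = 'O' → FULL
col 3: top cell = '.' → open
col 4: top cell = 'O' → FULL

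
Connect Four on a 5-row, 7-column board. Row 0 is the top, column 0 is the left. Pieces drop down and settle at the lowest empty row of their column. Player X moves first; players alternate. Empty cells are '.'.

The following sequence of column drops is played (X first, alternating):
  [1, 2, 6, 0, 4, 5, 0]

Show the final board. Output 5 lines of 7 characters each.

Answer: .......
.......
.......
X......
OXO.XOX

Derivation:
Move 1: X drops in col 1, lands at row 4
Move 2: O drops in col 2, lands at row 4
Move 3: X drops in col 6, lands at row 4
Move 4: O drops in col 0, lands at row 4
Move 5: X drops in col 4, lands at row 4
Move 6: O drops in col 5, lands at row 4
Move 7: X drops in col 0, lands at row 3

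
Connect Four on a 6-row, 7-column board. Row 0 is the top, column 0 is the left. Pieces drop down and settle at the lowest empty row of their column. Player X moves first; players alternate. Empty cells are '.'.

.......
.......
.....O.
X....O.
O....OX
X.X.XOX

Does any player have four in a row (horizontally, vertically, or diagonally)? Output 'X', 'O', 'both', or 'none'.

O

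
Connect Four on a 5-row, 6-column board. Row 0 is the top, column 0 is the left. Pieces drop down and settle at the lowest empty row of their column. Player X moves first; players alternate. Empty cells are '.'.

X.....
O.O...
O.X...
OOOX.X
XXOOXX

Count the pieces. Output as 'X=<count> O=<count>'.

X=8 O=8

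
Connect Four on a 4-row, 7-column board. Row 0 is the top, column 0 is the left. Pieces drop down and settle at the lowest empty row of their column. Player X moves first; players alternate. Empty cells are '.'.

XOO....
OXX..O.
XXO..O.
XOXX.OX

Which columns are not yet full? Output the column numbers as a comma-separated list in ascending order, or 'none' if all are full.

col 0: top cell = 'X' → FULL
col 1: top cell = 'O' → FULL
col 2: top cell = 'O' → FULL
col 3: top cell = '.' → open
col 4: top cell = '.' → open
col 5: top cell = '.' → open
col 6: top cell = '.' → open

Answer: 3,4,5,6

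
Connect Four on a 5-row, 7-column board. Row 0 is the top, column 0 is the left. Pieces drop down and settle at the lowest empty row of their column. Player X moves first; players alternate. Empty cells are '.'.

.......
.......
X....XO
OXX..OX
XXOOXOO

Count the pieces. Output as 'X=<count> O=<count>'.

X=8 O=7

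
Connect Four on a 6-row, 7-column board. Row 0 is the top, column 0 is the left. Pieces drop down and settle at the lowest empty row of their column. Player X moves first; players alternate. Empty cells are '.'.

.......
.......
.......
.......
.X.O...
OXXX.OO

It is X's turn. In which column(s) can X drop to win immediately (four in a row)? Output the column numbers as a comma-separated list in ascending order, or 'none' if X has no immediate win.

Answer: 4

Derivation:
col 0: drop X → no win
col 1: drop X → no win
col 2: drop X → no win
col 3: drop X → no win
col 4: drop X → WIN!
col 5: drop X → no win
col 6: drop X → no win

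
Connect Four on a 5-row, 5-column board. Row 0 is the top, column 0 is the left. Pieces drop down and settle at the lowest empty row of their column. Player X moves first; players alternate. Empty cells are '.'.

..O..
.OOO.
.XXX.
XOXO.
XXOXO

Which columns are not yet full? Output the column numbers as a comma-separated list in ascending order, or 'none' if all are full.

Answer: 0,1,3,4

Derivation:
col 0: top cell = '.' → open
col 1: top cell = '.' → open
col 2: top cell = 'O' → FULL
col 3: top cell = '.' → open
col 4: top cell = '.' → open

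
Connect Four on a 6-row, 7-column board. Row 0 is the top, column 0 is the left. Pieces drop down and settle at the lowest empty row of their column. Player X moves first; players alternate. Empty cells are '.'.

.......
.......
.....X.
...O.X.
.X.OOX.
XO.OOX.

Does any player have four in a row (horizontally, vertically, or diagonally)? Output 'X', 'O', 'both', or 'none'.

X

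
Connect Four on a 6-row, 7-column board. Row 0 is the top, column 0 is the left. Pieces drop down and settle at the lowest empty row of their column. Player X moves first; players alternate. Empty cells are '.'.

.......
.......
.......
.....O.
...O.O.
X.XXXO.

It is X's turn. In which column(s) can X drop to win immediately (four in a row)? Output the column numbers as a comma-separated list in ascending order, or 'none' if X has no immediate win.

Answer: 1

Derivation:
col 0: drop X → no win
col 1: drop X → WIN!
col 2: drop X → no win
col 3: drop X → no win
col 4: drop X → no win
col 5: drop X → no win
col 6: drop X → no win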